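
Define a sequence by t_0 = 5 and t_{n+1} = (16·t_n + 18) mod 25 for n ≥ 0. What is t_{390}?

We have t_0 = 5,  t_1 = 23,  t_2 = 11,  t_3 = 19,  t_4 = 22,  t_5 = 20,  t_6 = 13,  t_7 = 1,  t_8 = 9,  t_9 = 12,  t_{10} = 10,  t_{11} = 3,  t_{12} = 16,  t_{13} = 24,  t_{14} = 2,  t_{15} = 0,  t_{16} = 18,  t_{17} = 6,  t_{18} = 14,  t_{19} = 17,  t_{20} = 15,  t_{21} = 8,  t_{22} = 21,  t_{23} = 4,  t_{24} = 7,  t_{25} = 5.
The sequence repeats with period 25.
So t_{390} = t_{0 + ((390-0) mod 25)} = t_{15} = 0.

0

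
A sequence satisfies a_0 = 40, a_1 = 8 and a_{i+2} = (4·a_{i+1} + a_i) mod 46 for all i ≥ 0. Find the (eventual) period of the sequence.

We have a_0 = 40,  a_1 = 8,  a_2 = 26,  a_3 = 20,  a_4 = 14,  a_5 = 30,  a_6 = 42,  a_7 = 14,  a_8 = 6,  a_9 = 38,  a_{10} = 20,  a_{11} = 26,  a_{12} = 32,  a_{13} = 16,  a_{14} = 4,  a_{15} = 32,  a_{16} = 40,  a_{17} = 8.
Since (a_{16}, a_{17}) = (a_0, a_1) = (40, 8) (two consecutive terms determine the rest), the sequence is periodic with period 16.

16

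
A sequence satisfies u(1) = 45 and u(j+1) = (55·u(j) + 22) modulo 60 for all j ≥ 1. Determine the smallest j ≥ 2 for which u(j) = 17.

3

u(1) = 45,  u(2) = 37,  u(3) = 17,  u(4) = 57,  u(5) = 37.
Since u(5) = u(2) = 37, the sequence is eventually periodic: after a pre-period of length 1 it cycles with period 3.
The value 17 first appears (with j ≥ 2) at u(3).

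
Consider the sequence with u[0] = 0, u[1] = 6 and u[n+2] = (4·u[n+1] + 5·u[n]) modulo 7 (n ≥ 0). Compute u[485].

4

Computing terms: u[0] = 0,  u[1] = 6,  u[2] = 3,  u[3] = 0,  u[4] = 1,  u[5] = 4,  u[6] = 0,  u[7] = 6.
The sequence repeats with period 6.
So u[485] = u[0 + ((485-0) mod 6)] = u[5] = 4.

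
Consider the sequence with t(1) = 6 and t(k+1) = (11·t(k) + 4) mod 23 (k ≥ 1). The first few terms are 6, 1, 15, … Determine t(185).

14

t(1) = 6; t(2) = 1; t(3) = 15; t(4) = 8; t(5) = 0; t(6) = 4; t(7) = 2; t(8) = 3; t(9) = 14; t(10) = 20; t(11) = 17; t(12) = 7; t(13) = 12; t(14) = 21; t(15) = 5; t(16) = 13; t(17) = 9; t(18) = 11; t(19) = 10; t(20) = 22; t(21) = 16; t(22) = 19; t(23) = 6.
Since t(23) = t(1) = 6, the sequence is periodic with period 22.
(185 - 1) mod 22 = 8, so t(185) = t(9) = 14.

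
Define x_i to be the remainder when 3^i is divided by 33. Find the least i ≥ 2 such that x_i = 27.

3

x_1 = 3,  x_2 = 9,  x_3 = 27,  x_4 = 15,  x_5 = 12,  x_6 = 3.
The sequence repeats with period 5.
The value 27 first appears (with i ≥ 2) at x_3.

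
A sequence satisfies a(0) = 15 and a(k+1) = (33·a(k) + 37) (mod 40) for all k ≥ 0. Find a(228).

35

a(0) = 15,  a(1) = 12,  a(2) = 33,  a(3) = 6,  a(4) = 35,  a(5) = 32,  a(6) = 13,  a(7) = 26,  a(8) = 15.
The sequence repeats with period 8.
(228 - 0) mod 8 = 4, so a(228) = a(4) = 35.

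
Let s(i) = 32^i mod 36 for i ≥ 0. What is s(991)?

Computing terms: s(0) = 1; s(1) = 32; s(2) = 16; s(3) = 8; s(4) = 4; s(5) = 20; s(6) = 28; s(7) = 32.
Since s(7) = s(1) = 32, the sequence is eventually periodic: after a pre-period of length 1 it cycles with period 6.
For i ≥ 1, s(i) depends only on (i - 1) mod 6. (991 - 1) mod 6 = 0, so s(991) = s(1) = 32.

32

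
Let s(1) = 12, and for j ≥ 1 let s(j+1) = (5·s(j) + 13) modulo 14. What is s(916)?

Listing terms: s(1) = 12; s(2) = 3; s(3) = 0; s(4) = 13; s(5) = 8; s(6) = 11; s(7) = 12.
The sequence repeats with period 6.
(916 - 1) mod 6 = 3, so s(916) = s(4) = 13.

13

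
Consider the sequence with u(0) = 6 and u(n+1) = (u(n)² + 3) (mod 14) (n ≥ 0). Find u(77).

u(0) = 6, u(1) = 11, u(2) = 12, u(3) = 7, u(4) = 10, u(5) = 5, u(6) = 0, u(7) = 3, u(8) = 12.
Since u(8) = u(2) = 12, the sequence is eventually periodic: after a pre-period of length 2 it cycles with period 6.
For n ≥ 2, u(n) depends only on (n - 2) mod 6. (77 - 2) mod 6 = 3, so u(77) = u(5) = 5.

5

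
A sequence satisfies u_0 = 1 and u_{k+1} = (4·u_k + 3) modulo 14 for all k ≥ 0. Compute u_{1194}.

Computing terms: u_0 = 1; u_1 = 7; u_2 = 3; u_3 = 1.
Since u_3 = u_0 = 1, the sequence is periodic with period 3.
(1194 - 0) mod 3 = 0, so u_{1194} = u_0 = 1.

1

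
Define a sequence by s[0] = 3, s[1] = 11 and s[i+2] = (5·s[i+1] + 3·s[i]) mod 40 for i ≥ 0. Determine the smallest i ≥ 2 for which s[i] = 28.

Computing terms: s[0] = 3, s[1] = 11, s[2] = 24, s[3] = 33, s[4] = 37, s[5] = 4, s[6] = 11, s[7] = 27, s[8] = 8, s[9] = 1, s[10] = 29, s[11] = 28, s[12] = 27, s[13] = 19, s[14] = 16, s[15] = 17, s[16] = 13, s[17] = 36, s[18] = 19, s[19] = 3, s[20] = 32, s[21] = 9, s[22] = 21, s[23] = 12, s[24] = 3, s[25] = 11.
Since (s[24], s[25]) = (s[0], s[1]) = (3, 11) (two consecutive terms determine the rest), the sequence is periodic with period 24.
The value 28 first appears (with i ≥ 2) at s[11].

11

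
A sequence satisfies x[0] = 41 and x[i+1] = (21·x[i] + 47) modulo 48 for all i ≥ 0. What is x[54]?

47

Listing terms: x[0] = 41; x[1] = 44; x[2] = 11; x[3] = 38; x[4] = 29; x[5] = 32; x[6] = 47; x[7] = 26; x[8] = 17; x[9] = 20; x[10] = 35; x[11] = 14; x[12] = 5; x[13] = 8; x[14] = 23; x[15] = 2; x[16] = 41.
Since x[16] = x[0] = 41, the sequence is periodic with period 16.
(54 - 0) mod 16 = 6, so x[54] = x[6] = 47.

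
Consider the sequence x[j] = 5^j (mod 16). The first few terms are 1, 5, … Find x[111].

We have x[0] = 1; x[1] = 5; x[2] = 9; x[3] = 13; x[4] = 1.
The sequence repeats with period 4.
(111 - 0) mod 4 = 3, so x[111] = x[3] = 13.

13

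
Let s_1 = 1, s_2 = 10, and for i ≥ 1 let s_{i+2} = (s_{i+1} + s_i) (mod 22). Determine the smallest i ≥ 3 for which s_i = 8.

17

Computing terms: s_1 = 1, s_2 = 10, s_3 = 11, s_4 = 21, s_5 = 10, s_6 = 9, s_7 = 19, s_8 = 6, s_9 = 3, s_{10} = 9, s_{11} = 12, s_{12} = 21, s_{13} = 11, s_{14} = 10, s_{15} = 21, s_{16} = 9, s_{17} = 8, s_{18} = 17, s_{19} = 3, s_{20} = 20, s_{21} = 1, s_{22} = 21, s_{23} = 0, s_{24} = 21, s_{25} = 21, s_{26} = 20, s_{27} = 19, s_{28} = 17, s_{29} = 14, s_{30} = 9, s_{31} = 1, s_{32} = 10.
The sequence repeats with period 30.
The value 8 first appears (with i ≥ 3) at s_{17}.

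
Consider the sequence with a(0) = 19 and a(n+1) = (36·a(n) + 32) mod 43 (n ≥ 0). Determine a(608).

8

Computing terms: a(0) = 19,  a(1) = 28,  a(2) = 8,  a(3) = 19.
The sequence repeats with period 3.
So a(608) = a(0 + ((608-0) mod 3)) = a(2) = 8.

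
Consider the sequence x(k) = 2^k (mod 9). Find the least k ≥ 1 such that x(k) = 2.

x(0) = 1,  x(1) = 2,  x(2) = 4,  x(3) = 8,  x(4) = 7,  x(5) = 5,  x(6) = 1.
The sequence repeats with period 6.
The value 2 first appears (with k ≥ 1) at x(1).

1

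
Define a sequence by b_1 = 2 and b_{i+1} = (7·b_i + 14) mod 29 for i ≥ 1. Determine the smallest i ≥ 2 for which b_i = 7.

3

Computing terms: b_1 = 2, b_2 = 28, b_3 = 7, b_4 = 5, b_5 = 20, b_6 = 9, b_7 = 19, b_8 = 2.
The sequence repeats with period 7.
The value 7 first appears (with i ≥ 2) at b_3.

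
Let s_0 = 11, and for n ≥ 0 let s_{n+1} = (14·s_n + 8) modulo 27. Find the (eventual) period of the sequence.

18

We have s_0 = 11, s_1 = 0, s_2 = 8, s_3 = 12, s_4 = 14, s_5 = 15, s_6 = 2, s_7 = 9, s_8 = 26, s_9 = 21, s_{10} = 5, s_{11} = 24, s_{12} = 20, s_{13} = 18, s_{14} = 17, s_{15} = 3, s_{16} = 23, s_{17} = 6, s_{18} = 11.
The sequence repeats with period 18.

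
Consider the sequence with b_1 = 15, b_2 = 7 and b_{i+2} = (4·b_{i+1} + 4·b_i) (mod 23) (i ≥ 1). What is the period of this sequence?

22

We have b_1 = 15; b_2 = 7; b_3 = 19; b_4 = 12; b_5 = 9; b_6 = 15; b_7 = 4; b_8 = 7; b_9 = 21; b_{10} = 20; b_{11} = 3; b_{12} = 0; b_{13} = 12; b_{14} = 2; b_{15} = 10; b_{16} = 2; b_{17} = 2; b_{18} = 16; b_{19} = 3; b_{20} = 7; b_{21} = 17; b_{22} = 4; b_{23} = 15; b_{24} = 7.
Since (b_{23}, b_{24}) = (b_1, b_2) = (15, 7) (two consecutive terms determine the rest), the sequence is periodic with period 22.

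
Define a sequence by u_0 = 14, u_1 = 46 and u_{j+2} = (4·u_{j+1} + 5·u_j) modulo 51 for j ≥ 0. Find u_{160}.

14

We have u_0 = 14,  u_1 = 46,  u_2 = 50,  u_3 = 22,  u_4 = 32,  u_5 = 34,  u_6 = 41,  u_7 = 28,  u_8 = 11,  u_9 = 31,  u_{10} = 26,  u_{11} = 4,  u_{12} = 44,  u_{13} = 43,  u_{14} = 35,  u_{15} = 49,  u_{16} = 14,  u_{17} = 46.
The sequence repeats with period 16.
So u_{160} = u_{0 + ((160-0) mod 16)} = u_0 = 14.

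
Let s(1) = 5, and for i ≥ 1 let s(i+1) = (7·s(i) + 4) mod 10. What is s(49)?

5

s(1) = 5; s(2) = 9; s(3) = 7; s(4) = 3; s(5) = 5.
The sequence repeats with period 4.
(49 - 1) mod 4 = 0, so s(49) = s(1) = 5.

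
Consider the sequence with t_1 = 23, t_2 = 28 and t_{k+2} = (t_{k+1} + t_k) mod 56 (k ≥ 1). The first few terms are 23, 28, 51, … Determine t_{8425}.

47

Computing terms: t_1 = 23; t_2 = 28; t_3 = 51; t_4 = 23; t_5 = 18; t_6 = 41; t_7 = 3; t_8 = 44; t_9 = 47; t_{10} = 35; t_{11} = 26; t_{12} = 5; t_{13} = 31; t_{14} = 36; t_{15} = 11; t_{16} = 47; t_{17} = 2; t_{18} = 49; t_{19} = 51; t_{20} = 44; t_{21} = 39; t_{22} = 27; t_{23} = 10; t_{24} = 37; t_{25} = 47; t_{26} = 28; t_{27} = 19; t_{28} = 47; t_{29} = 10; t_{30} = 1; t_{31} = 11; t_{32} = 12; t_{33} = 23; t_{34} = 35; t_{35} = 2; t_{36} = 37; t_{37} = 39; t_{38} = 20; t_{39} = 3; t_{40} = 23; t_{41} = 26; t_{42} = 49; t_{43} = 19; t_{44} = 12; t_{45} = 31; t_{46} = 43; t_{47} = 18; t_{48} = 5; t_{49} = 23; t_{50} = 28.
Since (t_{49}, t_{50}) = (t_1, t_2) = (23, 28) (two consecutive terms determine the rest), the sequence is periodic with period 48.
(8425 - 1) mod 48 = 24, so t_{8425} = t_{25} = 47.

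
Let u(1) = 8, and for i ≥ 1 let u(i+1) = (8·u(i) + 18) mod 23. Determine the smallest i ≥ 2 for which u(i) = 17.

10

Listing terms: u(1) = 8,  u(2) = 13,  u(3) = 7,  u(4) = 5,  u(5) = 12,  u(6) = 22,  u(7) = 10,  u(8) = 6,  u(9) = 20,  u(10) = 17,  u(11) = 16,  u(12) = 8.
Since u(12) = u(1) = 8, the sequence is periodic with period 11.
The value 17 first appears (with i ≥ 2) at u(10).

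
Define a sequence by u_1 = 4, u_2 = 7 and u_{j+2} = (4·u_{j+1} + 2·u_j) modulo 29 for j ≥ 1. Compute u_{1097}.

8

u_1 = 4,  u_2 = 7,  u_3 = 7,  u_4 = 13,  u_5 = 8,  u_6 = 0,  u_7 = 16,  u_8 = 6,  u_9 = 27,  u_{10} = 4,  u_{11} = 12,  u_{12} = 27,  u_{13} = 16,  u_{14} = 2,  u_{15} = 11,  u_{16} = 19,  u_{17} = 11,  u_{18} = 24,  u_{19} = 2,  u_{20} = 27,  u_{21} = 25,  u_{22} = 9,  u_{23} = 28,  u_{24} = 14,  u_{25} = 25,  u_{26} = 12,  u_{27} = 11,  u_{28} = 10,  u_{29} = 4,  u_{30} = 7.
The sequence repeats with period 28.
(1097 - 1) mod 28 = 4, so u_{1097} = u_5 = 8.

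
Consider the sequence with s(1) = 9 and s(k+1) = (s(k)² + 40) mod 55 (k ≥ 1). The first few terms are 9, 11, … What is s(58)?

21

Listing terms: s(1) = 9; s(2) = 11; s(3) = 51; s(4) = 1; s(5) = 41; s(6) = 16; s(7) = 21; s(8) = 41.
Since s(8) = s(5) = 41, the sequence is eventually periodic: after a pre-period of length 4 it cycles with period 3.
For k ≥ 5, s(k) depends only on (k - 5) mod 3. (58 - 5) mod 3 = 2, so s(58) = s(7) = 21.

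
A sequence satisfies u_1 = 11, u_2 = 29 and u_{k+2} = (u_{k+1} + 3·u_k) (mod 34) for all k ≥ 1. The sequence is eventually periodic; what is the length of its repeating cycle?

48

We have u_1 = 11, u_2 = 29, u_3 = 28, u_4 = 13, u_5 = 29, u_6 = 0, u_7 = 19, u_8 = 19, u_9 = 8, u_{10} = 31, u_{11} = 21, u_{12} = 12, u_{13} = 7, u_{14} = 9, u_{15} = 30, u_{16} = 23, u_{17} = 11, u_{18} = 12, u_{19} = 11, u_{20} = 13, u_{21} = 12, u_{22} = 17, u_{23} = 19, u_{24} = 2, u_{25} = 25, u_{26} = 31, u_{27} = 4, u_{28} = 29, u_{29} = 7, u_{30} = 26, u_{31} = 13, u_{32} = 23, u_{33} = 28, u_{34} = 29, u_{35} = 11, u_{36} = 30, u_{37} = 29, u_{38} = 17, u_{39} = 2, u_{40} = 19, u_{41} = 25, u_{42} = 14, u_{43} = 21, u_{44} = 29, u_{45} = 24, u_{46} = 9, u_{47} = 13, u_{48} = 6, u_{49} = 11, u_{50} = 29.
The sequence repeats with period 48.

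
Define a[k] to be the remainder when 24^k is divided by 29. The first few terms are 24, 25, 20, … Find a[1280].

23

Computing terms: a[1] = 24; a[2] = 25; a[3] = 20; a[4] = 16; a[5] = 7; a[6] = 23; a[7] = 1; a[8] = 24.
The sequence repeats with period 7.
So a[1280] = a[1 + ((1280-1) mod 7)] = a[6] = 23.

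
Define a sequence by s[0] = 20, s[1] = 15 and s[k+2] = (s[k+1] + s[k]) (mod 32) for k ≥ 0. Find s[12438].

28

Computing terms: s[0] = 20; s[1] = 15; s[2] = 3; s[3] = 18; s[4] = 21; s[5] = 7; s[6] = 28; s[7] = 3; s[8] = 31; s[9] = 2; s[10] = 1; s[11] = 3; s[12] = 4; s[13] = 7; s[14] = 11; s[15] = 18; s[16] = 29; s[17] = 15; s[18] = 12; s[19] = 27; s[20] = 7; s[21] = 2; s[22] = 9; s[23] = 11; s[24] = 20; s[25] = 31; s[26] = 19; s[27] = 18; s[28] = 5; s[29] = 23; s[30] = 28; s[31] = 19; s[32] = 15; s[33] = 2; s[34] = 17; s[35] = 19; s[36] = 4; s[37] = 23; s[38] = 27; s[39] = 18; s[40] = 13; s[41] = 31; s[42] = 12; s[43] = 11; s[44] = 23; s[45] = 2; s[46] = 25; s[47] = 27; s[48] = 20; s[49] = 15.
The sequence repeats with period 48.
(12438 - 0) mod 48 = 6, so s[12438] = s[6] = 28.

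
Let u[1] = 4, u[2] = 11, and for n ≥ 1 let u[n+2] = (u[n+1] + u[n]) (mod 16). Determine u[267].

15

Computing terms: u[1] = 4; u[2] = 11; u[3] = 15; u[4] = 10; u[5] = 9; u[6] = 3; u[7] = 12; u[8] = 15; u[9] = 11; u[10] = 10; u[11] = 5; u[12] = 15; u[13] = 4; u[14] = 3; u[15] = 7; u[16] = 10; u[17] = 1; u[18] = 11; u[19] = 12; u[20] = 7; u[21] = 3; u[22] = 10; u[23] = 13; u[24] = 7; u[25] = 4; u[26] = 11.
Since (u[25], u[26]) = (u[1], u[2]) = (4, 11) (two consecutive terms determine the rest), the sequence is periodic with period 24.
So u[267] = u[1 + ((267-1) mod 24)] = u[3] = 15.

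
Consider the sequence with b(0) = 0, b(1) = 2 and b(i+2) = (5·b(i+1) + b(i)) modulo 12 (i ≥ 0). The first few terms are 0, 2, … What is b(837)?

Computing terms: b(0) = 0,  b(1) = 2,  b(2) = 10,  b(3) = 4,  b(4) = 6,  b(5) = 10,  b(6) = 8,  b(7) = 2,  b(8) = 6,  b(9) = 8,  b(10) = 10,  b(11) = 10,  b(12) = 0,  b(13) = 10,  b(14) = 2,  b(15) = 8,  b(16) = 6,  b(17) = 2,  b(18) = 4,  b(19) = 10,  b(20) = 6,  b(21) = 4,  b(22) = 2,  b(23) = 2,  b(24) = 0,  b(25) = 2.
The sequence repeats with period 24.
So b(837) = b(0 + ((837-0) mod 24)) = b(21) = 4.

4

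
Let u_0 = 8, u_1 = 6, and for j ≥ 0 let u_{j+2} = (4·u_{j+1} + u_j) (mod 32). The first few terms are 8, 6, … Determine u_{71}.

6

Computing terms: u_0 = 8; u_1 = 6; u_2 = 0; u_3 = 6; u_4 = 24; u_5 = 6; u_6 = 16; u_7 = 6; u_8 = 8; u_9 = 6.
The sequence repeats with period 8.
So u_{71} = u_{0 + ((71-0) mod 8)} = u_7 = 6.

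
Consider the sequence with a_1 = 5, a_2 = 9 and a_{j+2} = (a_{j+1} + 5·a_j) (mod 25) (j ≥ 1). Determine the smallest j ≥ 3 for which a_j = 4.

4

a_1 = 5, a_2 = 9, a_3 = 9, a_4 = 4, a_5 = 24, a_6 = 19, a_7 = 14, a_8 = 9, a_9 = 4.
Since (a_8, a_9) = (a_3, a_4) = (9, 4) (two consecutive terms determine the rest), the sequence is eventually periodic: after a pre-period of length 2 it cycles with period 5.
The value 4 first appears (with j ≥ 3) at a_4.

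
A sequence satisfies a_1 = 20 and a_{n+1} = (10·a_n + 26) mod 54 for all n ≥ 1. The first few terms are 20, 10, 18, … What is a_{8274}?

We have a_1 = 20,  a_2 = 10,  a_3 = 18,  a_4 = 44,  a_5 = 34,  a_6 = 42,  a_7 = 14,  a_8 = 4,  a_9 = 12,  a_{10} = 38,  a_{11} = 28,  a_{12} = 36,  a_{13} = 8,  a_{14} = 52,  a_{15} = 6,  a_{16} = 32,  a_{17} = 22,  a_{18} = 30,  a_{19} = 2,  a_{20} = 46,  a_{21} = 0,  a_{22} = 26,  a_{23} = 16,  a_{24} = 24,  a_{25} = 50,  a_{26} = 40,  a_{27} = 48,  a_{28} = 20.
Since a_{28} = a_1 = 20, the sequence is periodic with period 27.
(8274 - 1) mod 27 = 11, so a_{8274} = a_{12} = 36.

36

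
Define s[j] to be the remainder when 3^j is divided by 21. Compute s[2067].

6

Computing terms: s[0] = 1; s[1] = 3; s[2] = 9; s[3] = 6; s[4] = 18; s[5] = 12; s[6] = 15; s[7] = 3.
Since s[7] = s[1] = 3, the sequence is eventually periodic: after a pre-period of length 1 it cycles with period 6.
For j ≥ 1, s[j] depends only on (j - 1) mod 6. (2067 - 1) mod 6 = 2, so s[2067] = s[3] = 6.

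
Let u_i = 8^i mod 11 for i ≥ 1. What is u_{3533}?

6

We have u_1 = 8,  u_2 = 9,  u_3 = 6,  u_4 = 4,  u_5 = 10,  u_6 = 3,  u_7 = 2,  u_8 = 5,  u_9 = 7,  u_{10} = 1,  u_{11} = 8.
The sequence repeats with period 10.
(3533 - 1) mod 10 = 2, so u_{3533} = u_3 = 6.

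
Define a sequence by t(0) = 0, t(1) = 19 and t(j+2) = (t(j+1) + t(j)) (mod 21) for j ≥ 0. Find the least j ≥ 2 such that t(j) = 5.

t(0) = 0; t(1) = 19; t(2) = 19; t(3) = 17; t(4) = 15; t(5) = 11; t(6) = 5; t(7) = 16; t(8) = 0; t(9) = 16; t(10) = 16; t(11) = 11; t(12) = 6; t(13) = 17; t(14) = 2; t(15) = 19; t(16) = 0; t(17) = 19.
Since (t(16), t(17)) = (t(0), t(1)) = (0, 19) (two consecutive terms determine the rest), the sequence is periodic with period 16.
The value 5 first appears (with j ≥ 2) at t(6).

6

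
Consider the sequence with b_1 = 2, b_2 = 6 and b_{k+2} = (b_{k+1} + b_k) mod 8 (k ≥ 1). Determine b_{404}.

Listing terms: b_1 = 2,  b_2 = 6,  b_3 = 0,  b_4 = 6,  b_5 = 6,  b_6 = 4,  b_7 = 2,  b_8 = 6.
Since (b_7, b_8) = (b_1, b_2) = (2, 6) (two consecutive terms determine the rest), the sequence is periodic with period 6.
(404 - 1) mod 6 = 1, so b_{404} = b_2 = 6.

6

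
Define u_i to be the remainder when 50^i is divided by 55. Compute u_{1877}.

30

Listing terms: u_0 = 1; u_1 = 50; u_2 = 25; u_3 = 40; u_4 = 20; u_5 = 10; u_6 = 5; u_7 = 30; u_8 = 15; u_9 = 35; u_{10} = 45; u_{11} = 50.
Since u_{11} = u_1 = 50, the sequence is eventually periodic: after a pre-period of length 1 it cycles with period 10.
For i ≥ 1, u_i depends only on (i - 1) mod 10. (1877 - 1) mod 10 = 6, so u_{1877} = u_7 = 30.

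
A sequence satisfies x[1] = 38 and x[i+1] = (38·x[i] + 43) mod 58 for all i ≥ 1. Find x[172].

5

We have x[1] = 38,  x[2] = 37,  x[3] = 57,  x[4] = 5,  x[5] = 1,  x[6] = 23,  x[7] = 47,  x[8] = 31,  x[9] = 3,  x[10] = 41,  x[11] = 35,  x[12] = 39,  x[13] = 17,  x[14] = 51,  x[15] = 9,  x[16] = 37.
Since x[16] = x[2] = 37, the sequence is eventually periodic: after a pre-period of length 1 it cycles with period 14.
For i ≥ 2, x[i] depends only on (i - 2) mod 14. (172 - 2) mod 14 = 2, so x[172] = x[4] = 5.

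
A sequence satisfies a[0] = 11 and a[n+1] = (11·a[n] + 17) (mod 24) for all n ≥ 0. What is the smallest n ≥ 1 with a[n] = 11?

4

Listing terms: a[0] = 11; a[1] = 18; a[2] = 23; a[3] = 6; a[4] = 11.
The sequence repeats with period 4.
The value 11 next appears (with n ≥ 1) at a[4].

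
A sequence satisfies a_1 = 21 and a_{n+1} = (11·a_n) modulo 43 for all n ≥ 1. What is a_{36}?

a_1 = 21, a_2 = 16, a_3 = 4, a_4 = 1, a_5 = 11, a_6 = 35, a_7 = 41, a_8 = 21.
Since a_8 = a_1 = 21, the sequence is periodic with period 7.
So a_{36} = a_{1 + ((36-1) mod 7)} = a_1 = 21.

21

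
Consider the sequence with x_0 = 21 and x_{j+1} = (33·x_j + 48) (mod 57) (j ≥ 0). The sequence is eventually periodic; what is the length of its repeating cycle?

x_0 = 21, x_1 = 0, x_2 = 48, x_3 = 36, x_4 = 39, x_5 = 24, x_6 = 42, x_7 = 9, x_8 = 3, x_9 = 33, x_{10} = 54, x_{11} = 6, x_{12} = 18, x_{13} = 15, x_{14} = 30, x_{15} = 12, x_{16} = 45, x_{17} = 51, x_{18} = 21.
The sequence repeats with period 18.

18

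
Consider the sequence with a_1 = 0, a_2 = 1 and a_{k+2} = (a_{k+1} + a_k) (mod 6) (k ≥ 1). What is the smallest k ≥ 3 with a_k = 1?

3

We have a_1 = 0; a_2 = 1; a_3 = 1; a_4 = 2; a_5 = 3; a_6 = 5; a_7 = 2; a_8 = 1; a_9 = 3; a_{10} = 4; a_{11} = 1; a_{12} = 5; a_{13} = 0; a_{14} = 5; a_{15} = 5; a_{16} = 4; a_{17} = 3; a_{18} = 1; a_{19} = 4; a_{20} = 5; a_{21} = 3; a_{22} = 2; a_{23} = 5; a_{24} = 1; a_{25} = 0; a_{26} = 1.
The sequence repeats with period 24.
The value 1 first appears (with k ≥ 3) at a_3.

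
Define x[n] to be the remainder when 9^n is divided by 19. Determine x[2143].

x[0] = 1, x[1] = 9, x[2] = 5, x[3] = 7, x[4] = 6, x[5] = 16, x[6] = 11, x[7] = 4, x[8] = 17, x[9] = 1.
Since x[9] = x[0] = 1, the sequence is periodic with period 9.
(2143 - 0) mod 9 = 1, so x[2143] = x[1] = 9.

9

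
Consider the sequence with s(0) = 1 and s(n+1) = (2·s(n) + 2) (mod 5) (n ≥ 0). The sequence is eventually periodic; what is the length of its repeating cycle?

4

Computing terms: s(0) = 1, s(1) = 4, s(2) = 0, s(3) = 2, s(4) = 1.
Since s(4) = s(0) = 1, the sequence is periodic with period 4.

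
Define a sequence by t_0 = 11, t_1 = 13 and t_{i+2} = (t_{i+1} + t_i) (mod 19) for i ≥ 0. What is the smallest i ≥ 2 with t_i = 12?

Computing terms: t_0 = 11; t_1 = 13; t_2 = 5; t_3 = 18; t_4 = 4; t_5 = 3; t_6 = 7; t_7 = 10; t_8 = 17; t_9 = 8; t_{10} = 6; t_{11} = 14; t_{12} = 1; t_{13} = 15; t_{14} = 16; t_{15} = 12; t_{16} = 9; t_{17} = 2; t_{18} = 11; t_{19} = 13.
Since (t_{18}, t_{19}) = (t_0, t_1) = (11, 13) (two consecutive terms determine the rest), the sequence is periodic with period 18.
The value 12 first appears (with i ≥ 2) at t_{15}.

15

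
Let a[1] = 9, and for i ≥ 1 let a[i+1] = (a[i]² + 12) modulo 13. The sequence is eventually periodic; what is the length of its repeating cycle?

3

a[1] = 9; a[2] = 2; a[3] = 3; a[4] = 8; a[5] = 11; a[6] = 3.
Since a[6] = a[3] = 3, the sequence is eventually periodic: after a pre-period of length 2 it cycles with period 3.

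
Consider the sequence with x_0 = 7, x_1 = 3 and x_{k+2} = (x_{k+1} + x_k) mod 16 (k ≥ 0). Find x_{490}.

We have x_0 = 7, x_1 = 3, x_2 = 10, x_3 = 13, x_4 = 7, x_5 = 4, x_6 = 11, x_7 = 15, x_8 = 10, x_9 = 9, x_{10} = 3, x_{11} = 12, x_{12} = 15, x_{13} = 11, x_{14} = 10, x_{15} = 5, x_{16} = 15, x_{17} = 4, x_{18} = 3, x_{19} = 7, x_{20} = 10, x_{21} = 1, x_{22} = 11, x_{23} = 12, x_{24} = 7, x_{25} = 3.
Since (x_{24}, x_{25}) = (x_0, x_1) = (7, 3) (two consecutive terms determine the rest), the sequence is periodic with period 24.
So x_{490} = x_{0 + ((490-0) mod 24)} = x_{10} = 3.

3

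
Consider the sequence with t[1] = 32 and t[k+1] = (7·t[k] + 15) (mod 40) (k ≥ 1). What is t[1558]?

39

Computing terms: t[1] = 32, t[2] = 39, t[3] = 8, t[4] = 31, t[5] = 32.
The sequence repeats with period 4.
So t[1558] = t[1 + ((1558-1) mod 4)] = t[2] = 39.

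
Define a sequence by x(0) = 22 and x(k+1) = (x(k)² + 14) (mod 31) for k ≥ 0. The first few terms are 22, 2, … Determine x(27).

28

Computing terms: x(0) = 22,  x(1) = 2,  x(2) = 18,  x(3) = 28,  x(4) = 23,  x(5) = 16,  x(6) = 22.
Since x(6) = x(0) = 22, the sequence is periodic with period 6.
(27 - 0) mod 6 = 3, so x(27) = x(3) = 28.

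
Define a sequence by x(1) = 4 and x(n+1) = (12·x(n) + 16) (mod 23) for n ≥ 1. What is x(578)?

11

Computing terms: x(1) = 4,  x(2) = 18,  x(3) = 2,  x(4) = 17,  x(5) = 13,  x(6) = 11,  x(7) = 10,  x(8) = 21,  x(9) = 15,  x(10) = 12,  x(11) = 22,  x(12) = 4.
The sequence repeats with period 11.
So x(578) = x(1 + ((578-1) mod 11)) = x(6) = 11.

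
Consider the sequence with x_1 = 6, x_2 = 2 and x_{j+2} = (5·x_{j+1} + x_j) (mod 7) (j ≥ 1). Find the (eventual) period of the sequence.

6

We have x_1 = 6; x_2 = 2; x_3 = 2; x_4 = 5; x_5 = 6; x_6 = 0; x_7 = 6; x_8 = 2.
The sequence repeats with period 6.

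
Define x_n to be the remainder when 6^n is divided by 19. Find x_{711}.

1

Computing terms: x_1 = 6,  x_2 = 17,  x_3 = 7,  x_4 = 4,  x_5 = 5,  x_6 = 11,  x_7 = 9,  x_8 = 16,  x_9 = 1,  x_{10} = 6.
Since x_{10} = x_1 = 6, the sequence is periodic with period 9.
So x_{711} = x_{1 + ((711-1) mod 9)} = x_9 = 1.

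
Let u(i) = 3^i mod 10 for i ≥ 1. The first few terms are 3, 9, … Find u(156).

1

u(1) = 3,  u(2) = 9,  u(3) = 7,  u(4) = 1,  u(5) = 3.
The sequence repeats with period 4.
(156 - 1) mod 4 = 3, so u(156) = u(4) = 1.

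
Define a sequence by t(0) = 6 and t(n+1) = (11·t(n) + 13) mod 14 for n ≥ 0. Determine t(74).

0

Listing terms: t(0) = 6; t(1) = 9; t(2) = 0; t(3) = 13; t(4) = 2; t(5) = 7; t(6) = 6.
The sequence repeats with period 6.
(74 - 0) mod 6 = 2, so t(74) = t(2) = 0.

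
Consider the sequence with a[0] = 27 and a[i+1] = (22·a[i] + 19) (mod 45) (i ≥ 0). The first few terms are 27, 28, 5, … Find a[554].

35

a[0] = 27,  a[1] = 28,  a[2] = 5,  a[3] = 39,  a[4] = 22,  a[5] = 8,  a[6] = 15,  a[7] = 34,  a[8] = 2,  a[9] = 18,  a[10] = 10,  a[11] = 14,  a[12] = 12,  a[13] = 13,  a[14] = 35,  a[15] = 24,  a[16] = 7,  a[17] = 38,  a[18] = 0,  a[19] = 19,  a[20] = 32,  a[21] = 3,  a[22] = 40,  a[23] = 44,  a[24] = 42,  a[25] = 43,  a[26] = 20,  a[27] = 9,  a[28] = 37,  a[29] = 23,  a[30] = 30,  a[31] = 4,  a[32] = 17,  a[33] = 33,  a[34] = 25,  a[35] = 29,  a[36] = 27.
Since a[36] = a[0] = 27, the sequence is periodic with period 36.
(554 - 0) mod 36 = 14, so a[554] = a[14] = 35.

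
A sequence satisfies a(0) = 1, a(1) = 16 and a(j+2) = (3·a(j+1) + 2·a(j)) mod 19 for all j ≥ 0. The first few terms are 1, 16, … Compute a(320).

a(0) = 1, a(1) = 16, a(2) = 12, a(3) = 11, a(4) = 0, a(5) = 3, a(6) = 9, a(7) = 14, a(8) = 3, a(9) = 18, a(10) = 3, a(11) = 7, a(12) = 8, a(13) = 0, a(14) = 16, a(15) = 10, a(16) = 5, a(17) = 16, a(18) = 1, a(19) = 16.
The sequence repeats with period 18.
(320 - 0) mod 18 = 14, so a(320) = a(14) = 16.

16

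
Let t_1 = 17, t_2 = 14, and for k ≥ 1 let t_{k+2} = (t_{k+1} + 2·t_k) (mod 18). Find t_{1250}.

We have t_1 = 17, t_2 = 14, t_3 = 12, t_4 = 4, t_5 = 10, t_6 = 0, t_7 = 2, t_8 = 2, t_9 = 6, t_{10} = 10, t_{11} = 4, t_{12} = 6, t_{13} = 14, t_{14} = 8, t_{15} = 0, t_{16} = 16, t_{17} = 16, t_{18} = 12, t_{19} = 8, t_{20} = 14, t_{21} = 12.
Since (t_{20}, t_{21}) = (t_2, t_3) = (14, 12) (two consecutive terms determine the rest), the sequence is eventually periodic: after a pre-period of length 1 it cycles with period 18.
For k ≥ 2, t_k depends only on (k - 2) mod 18. (1250 - 2) mod 18 = 6, so t_{1250} = t_8 = 2.

2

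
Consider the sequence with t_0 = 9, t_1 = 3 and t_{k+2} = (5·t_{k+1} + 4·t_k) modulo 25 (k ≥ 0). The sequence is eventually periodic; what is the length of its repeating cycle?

t_0 = 9,  t_1 = 3,  t_2 = 1,  t_3 = 17,  t_4 = 14,  t_5 = 13,  t_6 = 21,  t_7 = 7,  t_8 = 19,  t_9 = 23,  t_{10} = 16,  t_{11} = 22,  t_{12} = 24,  t_{13} = 8,  t_{14} = 11,  t_{15} = 12,  t_{16} = 4,  t_{17} = 18,  t_{18} = 6,  t_{19} = 2,  t_{20} = 9,  t_{21} = 3.
The sequence repeats with period 20.

20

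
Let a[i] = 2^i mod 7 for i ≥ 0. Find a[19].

a[0] = 1, a[1] = 2, a[2] = 4, a[3] = 1.
Since a[3] = a[0] = 1, the sequence is periodic with period 3.
So a[19] = a[0 + ((19-0) mod 3)] = a[1] = 2.

2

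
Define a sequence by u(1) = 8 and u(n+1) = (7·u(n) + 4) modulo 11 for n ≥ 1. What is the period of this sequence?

u(1) = 8; u(2) = 5; u(3) = 6; u(4) = 2; u(5) = 7; u(6) = 9; u(7) = 1; u(8) = 0; u(9) = 4; u(10) = 10; u(11) = 8.
Since u(11) = u(1) = 8, the sequence is periodic with period 10.

10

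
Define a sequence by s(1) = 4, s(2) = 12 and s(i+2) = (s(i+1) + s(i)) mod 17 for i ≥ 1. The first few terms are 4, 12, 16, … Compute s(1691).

13

Computing terms: s(1) = 4,  s(2) = 12,  s(3) = 16,  s(4) = 11,  s(5) = 10,  s(6) = 4,  s(7) = 14,  s(8) = 1,  s(9) = 15,  s(10) = 16,  s(11) = 14,  s(12) = 13,  s(13) = 10,  s(14) = 6,  s(15) = 16,  s(16) = 5,  s(17) = 4,  s(18) = 9,  s(19) = 13,  s(20) = 5,  s(21) = 1,  s(22) = 6,  s(23) = 7,  s(24) = 13,  s(25) = 3,  s(26) = 16,  s(27) = 2,  s(28) = 1,  s(29) = 3,  s(30) = 4,  s(31) = 7,  s(32) = 11,  s(33) = 1,  s(34) = 12,  s(35) = 13,  s(36) = 8,  s(37) = 4,  s(38) = 12.
Since (s(37), s(38)) = (s(1), s(2)) = (4, 12) (two consecutive terms determine the rest), the sequence is periodic with period 36.
(1691 - 1) mod 36 = 34, so s(1691) = s(35) = 13.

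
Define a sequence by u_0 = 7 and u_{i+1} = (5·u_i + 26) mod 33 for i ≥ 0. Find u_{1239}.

We have u_0 = 7; u_1 = 28; u_2 = 1; u_3 = 31; u_4 = 16; u_5 = 7.
Since u_5 = u_0 = 7, the sequence is periodic with period 5.
(1239 - 0) mod 5 = 4, so u_{1239} = u_4 = 16.

16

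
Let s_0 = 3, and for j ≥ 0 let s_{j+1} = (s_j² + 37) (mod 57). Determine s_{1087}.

Listing terms: s_0 = 3, s_1 = 46, s_2 = 44, s_3 = 35, s_4 = 8, s_5 = 44.
Since s_5 = s_2 = 44, the sequence is eventually periodic: after a pre-period of length 2 it cycles with period 3.
For j ≥ 2, s_j depends only on (j - 2) mod 3. (1087 - 2) mod 3 = 2, so s_{1087} = s_4 = 8.

8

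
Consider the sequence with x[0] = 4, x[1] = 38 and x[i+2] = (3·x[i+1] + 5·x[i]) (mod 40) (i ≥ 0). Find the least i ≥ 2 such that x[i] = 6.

4

x[0] = 4; x[1] = 38; x[2] = 14; x[3] = 32; x[4] = 6; x[5] = 18; x[6] = 4; x[7] = 22; x[8] = 6; x[9] = 8; x[10] = 14; x[11] = 2; x[12] = 36; x[13] = 38; x[14] = 14.
Since (x[13], x[14]) = (x[1], x[2]) = (38, 14) (two consecutive terms determine the rest), the sequence is eventually periodic: after a pre-period of length 1 it cycles with period 12.
The value 6 first appears (with i ≥ 2) at x[4].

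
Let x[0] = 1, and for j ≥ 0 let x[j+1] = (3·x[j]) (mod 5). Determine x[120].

1

x[0] = 1, x[1] = 3, x[2] = 4, x[3] = 2, x[4] = 1.
Since x[4] = x[0] = 1, the sequence is periodic with period 4.
So x[120] = x[0 + ((120-0) mod 4)] = x[0] = 1.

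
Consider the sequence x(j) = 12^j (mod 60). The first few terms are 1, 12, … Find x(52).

x(0) = 1; x(1) = 12; x(2) = 24; x(3) = 48; x(4) = 36; x(5) = 12.
Since x(5) = x(1) = 12, the sequence is eventually periodic: after a pre-period of length 1 it cycles with period 4.
For j ≥ 1, x(j) depends only on (j - 1) mod 4. (52 - 1) mod 4 = 3, so x(52) = x(4) = 36.

36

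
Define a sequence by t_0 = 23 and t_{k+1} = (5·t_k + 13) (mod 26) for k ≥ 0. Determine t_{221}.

24

Computing terms: t_0 = 23, t_1 = 24, t_2 = 3, t_3 = 2, t_4 = 23.
Since t_4 = t_0 = 23, the sequence is periodic with period 4.
So t_{221} = t_{0 + ((221-0) mod 4)} = t_1 = 24.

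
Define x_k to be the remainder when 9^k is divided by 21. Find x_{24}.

15

We have x_0 = 1, x_1 = 9, x_2 = 18, x_3 = 15, x_4 = 9.
Since x_4 = x_1 = 9, the sequence is eventually periodic: after a pre-period of length 1 it cycles with period 3.
For k ≥ 1, x_k depends only on (k - 1) mod 3. (24 - 1) mod 3 = 2, so x_{24} = x_3 = 15.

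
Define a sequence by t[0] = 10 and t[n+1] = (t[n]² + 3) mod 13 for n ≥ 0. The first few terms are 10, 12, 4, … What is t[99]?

Computing terms: t[0] = 10,  t[1] = 12,  t[2] = 4,  t[3] = 6,  t[4] = 0,  t[5] = 3,  t[6] = 12.
Since t[6] = t[1] = 12, the sequence is eventually periodic: after a pre-period of length 1 it cycles with period 5.
For n ≥ 1, t[n] depends only on (n - 1) mod 5. (99 - 1) mod 5 = 3, so t[99] = t[4] = 0.

0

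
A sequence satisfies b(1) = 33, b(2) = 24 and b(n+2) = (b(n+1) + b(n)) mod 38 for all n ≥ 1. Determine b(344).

24

Listing terms: b(1) = 33; b(2) = 24; b(3) = 19; b(4) = 5; b(5) = 24; b(6) = 29; b(7) = 15; b(8) = 6; b(9) = 21; b(10) = 27; b(11) = 10; b(12) = 37; b(13) = 9; b(14) = 8; b(15) = 17; b(16) = 25; b(17) = 4; b(18) = 29; b(19) = 33; b(20) = 24.
The sequence repeats with period 18.
So b(344) = b(1 + ((344-1) mod 18)) = b(2) = 24.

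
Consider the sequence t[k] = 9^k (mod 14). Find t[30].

Listing terms: t[1] = 9; t[2] = 11; t[3] = 1; t[4] = 9.
The sequence repeats with period 3.
(30 - 1) mod 3 = 2, so t[30] = t[3] = 1.

1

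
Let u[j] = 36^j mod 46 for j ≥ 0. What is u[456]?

4

We have u[0] = 1; u[1] = 36; u[2] = 8; u[3] = 12; u[4] = 18; u[5] = 4; u[6] = 6; u[7] = 32; u[8] = 2; u[9] = 26; u[10] = 16; u[11] = 24; u[12] = 36.
Since u[12] = u[1] = 36, the sequence is eventually periodic: after a pre-period of length 1 it cycles with period 11.
For j ≥ 1, u[j] depends only on (j - 1) mod 11. (456 - 1) mod 11 = 4, so u[456] = u[5] = 4.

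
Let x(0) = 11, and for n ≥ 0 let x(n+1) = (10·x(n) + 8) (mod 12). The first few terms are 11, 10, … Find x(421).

4

We have x(0) = 11; x(1) = 10; x(2) = 0; x(3) = 8; x(4) = 4; x(5) = 0.
Since x(5) = x(2) = 0, the sequence is eventually periodic: after a pre-period of length 2 it cycles with period 3.
For n ≥ 2, x(n) depends only on (n - 2) mod 3. (421 - 2) mod 3 = 2, so x(421) = x(4) = 4.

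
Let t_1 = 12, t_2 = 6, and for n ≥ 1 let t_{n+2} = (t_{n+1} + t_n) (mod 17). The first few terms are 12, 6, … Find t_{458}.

13

We have t_1 = 12; t_2 = 6; t_3 = 1; t_4 = 7; t_5 = 8; t_6 = 15; t_7 = 6; t_8 = 4; t_9 = 10; t_{10} = 14; t_{11} = 7; t_{12} = 4; t_{13} = 11; t_{14} = 15; t_{15} = 9; t_{16} = 7; t_{17} = 16; t_{18} = 6; t_{19} = 5; t_{20} = 11; t_{21} = 16; t_{22} = 10; t_{23} = 9; t_{24} = 2; t_{25} = 11; t_{26} = 13; t_{27} = 7; t_{28} = 3; t_{29} = 10; t_{30} = 13; t_{31} = 6; t_{32} = 2; t_{33} = 8; t_{34} = 10; t_{35} = 1; t_{36} = 11; t_{37} = 12; t_{38} = 6.
Since (t_{37}, t_{38}) = (t_1, t_2) = (12, 6) (two consecutive terms determine the rest), the sequence is periodic with period 36.
(458 - 1) mod 36 = 25, so t_{458} = t_{26} = 13.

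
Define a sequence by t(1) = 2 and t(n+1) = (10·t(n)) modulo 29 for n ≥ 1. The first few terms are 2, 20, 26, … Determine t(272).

Listing terms: t(1) = 2; t(2) = 20; t(3) = 26; t(4) = 28; t(5) = 19; t(6) = 16; t(7) = 15; t(8) = 5; t(9) = 21; t(10) = 7; t(11) = 12; t(12) = 4; t(13) = 11; t(14) = 23; t(15) = 27; t(16) = 9; t(17) = 3; t(18) = 1; t(19) = 10; t(20) = 13; t(21) = 14; t(22) = 24; t(23) = 8; t(24) = 22; t(25) = 17; t(26) = 25; t(27) = 18; t(28) = 6; t(29) = 2.
Since t(29) = t(1) = 2, the sequence is periodic with period 28.
(272 - 1) mod 28 = 19, so t(272) = t(20) = 13.

13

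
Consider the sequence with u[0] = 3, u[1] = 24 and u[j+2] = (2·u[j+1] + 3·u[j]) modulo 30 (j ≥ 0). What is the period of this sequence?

Listing terms: u[0] = 3; u[1] = 24; u[2] = 27; u[3] = 6; u[4] = 3; u[5] = 24.
The sequence repeats with period 4.

4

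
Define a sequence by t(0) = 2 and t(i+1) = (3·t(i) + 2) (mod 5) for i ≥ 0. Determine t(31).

0

We have t(0) = 2; t(1) = 3; t(2) = 1; t(3) = 0; t(4) = 2.
The sequence repeats with period 4.
So t(31) = t(0 + ((31-0) mod 4)) = t(3) = 0.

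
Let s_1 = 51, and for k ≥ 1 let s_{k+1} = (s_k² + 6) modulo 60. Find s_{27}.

We have s_1 = 51, s_2 = 27, s_3 = 15, s_4 = 51.
Since s_4 = s_1 = 51, the sequence is periodic with period 3.
So s_{27} = s_{1 + ((27-1) mod 3)} = s_3 = 15.

15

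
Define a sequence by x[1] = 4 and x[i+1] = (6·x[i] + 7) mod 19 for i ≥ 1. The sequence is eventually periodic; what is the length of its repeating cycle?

9

We have x[1] = 4, x[2] = 12, x[3] = 3, x[4] = 6, x[5] = 5, x[6] = 18, x[7] = 1, x[8] = 13, x[9] = 9, x[10] = 4.
The sequence repeats with period 9.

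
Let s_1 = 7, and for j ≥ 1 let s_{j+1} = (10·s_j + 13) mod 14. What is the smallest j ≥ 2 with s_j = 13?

2

Computing terms: s_1 = 7; s_2 = 13; s_3 = 3; s_4 = 1; s_5 = 9; s_6 = 5; s_7 = 7.
Since s_7 = s_1 = 7, the sequence is periodic with period 6.
The value 13 first appears (with j ≥ 2) at s_2.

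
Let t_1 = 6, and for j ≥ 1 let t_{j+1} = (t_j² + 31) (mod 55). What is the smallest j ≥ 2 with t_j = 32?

t_1 = 6; t_2 = 12; t_3 = 10; t_4 = 21; t_5 = 32; t_6 = 10.
Since t_6 = t_3 = 10, the sequence is eventually periodic: after a pre-period of length 2 it cycles with period 3.
The value 32 first appears (with j ≥ 2) at t_5.

5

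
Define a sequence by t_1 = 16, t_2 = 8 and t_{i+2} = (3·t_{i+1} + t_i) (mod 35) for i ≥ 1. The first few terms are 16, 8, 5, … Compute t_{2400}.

Computing terms: t_1 = 16, t_2 = 8, t_3 = 5, t_4 = 23, t_5 = 4, t_6 = 0, t_7 = 4, t_8 = 12, t_9 = 5, t_{10} = 27, t_{11} = 16, t_{12} = 5, t_{13} = 31, t_{14} = 28, t_{15} = 10, t_{16} = 23, t_{17} = 9, t_{18} = 15, t_{19} = 19, t_{20} = 2, t_{21} = 25, t_{22} = 7, t_{23} = 11, t_{24} = 5, t_{25} = 26, t_{26} = 13, t_{27} = 30, t_{28} = 33, t_{29} = 24, t_{30} = 0, t_{31} = 24, t_{32} = 2, t_{33} = 30, t_{34} = 22, t_{35} = 26, t_{36} = 30, t_{37} = 11, t_{38} = 28, t_{39} = 25, t_{40} = 33, t_{41} = 19, t_{42} = 20, t_{43} = 9, t_{44} = 12, t_{45} = 10, t_{46} = 7, t_{47} = 31, t_{48} = 30, t_{49} = 16, t_{50} = 8.
The sequence repeats with period 48.
(2400 - 1) mod 48 = 47, so t_{2400} = t_{48} = 30.

30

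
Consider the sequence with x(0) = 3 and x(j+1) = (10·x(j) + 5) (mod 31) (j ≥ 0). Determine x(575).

16

Computing terms: x(0) = 3, x(1) = 4, x(2) = 14, x(3) = 21, x(4) = 29, x(5) = 16, x(6) = 10, x(7) = 12, x(8) = 1, x(9) = 15, x(10) = 0, x(11) = 5, x(12) = 24, x(13) = 28, x(14) = 6, x(15) = 3.
The sequence repeats with period 15.
So x(575) = x(0 + ((575-0) mod 15)) = x(5) = 16.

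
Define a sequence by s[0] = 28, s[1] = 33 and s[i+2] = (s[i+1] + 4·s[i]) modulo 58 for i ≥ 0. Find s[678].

1

s[0] = 28; s[1] = 33; s[2] = 29; s[3] = 45; s[4] = 45; s[5] = 51; s[6] = 57; s[7] = 29; s[8] = 25; s[9] = 25; s[10] = 9; s[11] = 51; s[12] = 29; s[13] = 1; s[14] = 1; s[15] = 5; s[16] = 9; s[17] = 29; s[18] = 7; s[19] = 7; s[20] = 35; s[21] = 5; s[22] = 29; s[23] = 49; s[24] = 49; s[25] = 13; s[26] = 35; s[27] = 29; s[28] = 53; s[29] = 53; s[30] = 33; s[31] = 13; s[32] = 29; s[33] = 23; s[34] = 23; s[35] = 57; s[36] = 33; s[37] = 29.
Since (s[36], s[37]) = (s[1], s[2]) = (33, 29) (two consecutive terms determine the rest), the sequence is eventually periodic: after a pre-period of length 1 it cycles with period 35.
For i ≥ 1, s[i] depends only on (i - 1) mod 35. (678 - 1) mod 35 = 12, so s[678] = s[13] = 1.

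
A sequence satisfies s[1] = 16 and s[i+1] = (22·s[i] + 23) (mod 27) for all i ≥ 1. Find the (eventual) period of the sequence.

27

We have s[1] = 16,  s[2] = 24,  s[3] = 11,  s[4] = 22,  s[5] = 21,  s[6] = 26,  s[7] = 1,  s[8] = 18,  s[9] = 14,  s[10] = 7,  s[11] = 15,  s[12] = 2,  s[13] = 13,  s[14] = 12,  s[15] = 17,  s[16] = 19,  s[17] = 9,  s[18] = 5,  s[19] = 25,  s[20] = 6,  s[21] = 20,  s[22] = 4,  s[23] = 3,  s[24] = 8,  s[25] = 10,  s[26] = 0,  s[27] = 23,  s[28] = 16.
Since s[28] = s[1] = 16, the sequence is periodic with period 27.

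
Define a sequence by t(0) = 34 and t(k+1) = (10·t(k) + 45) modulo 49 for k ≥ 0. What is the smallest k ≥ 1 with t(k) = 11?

We have t(0) = 34, t(1) = 42, t(2) = 24, t(3) = 40, t(4) = 4, t(5) = 36, t(6) = 13, t(7) = 28, t(8) = 31, t(9) = 12, t(10) = 18, t(11) = 29, t(12) = 41, t(13) = 14, t(14) = 38, t(15) = 33, t(16) = 32, t(17) = 22, t(18) = 20, t(19) = 0, t(20) = 45, t(21) = 5, t(22) = 46, t(23) = 15, t(24) = 48, t(25) = 35, t(26) = 3, t(27) = 26, t(28) = 11, t(29) = 8, t(30) = 27, t(31) = 21, t(32) = 10, t(33) = 47, t(34) = 25, t(35) = 1, t(36) = 6, t(37) = 7, t(38) = 17, t(39) = 19, t(40) = 39, t(41) = 43, t(42) = 34.
The sequence repeats with period 42.
The value 11 first appears (with k ≥ 1) at t(28).

28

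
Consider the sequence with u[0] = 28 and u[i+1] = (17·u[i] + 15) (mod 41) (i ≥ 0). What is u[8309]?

18

Computing terms: u[0] = 28,  u[1] = 40,  u[2] = 39,  u[3] = 22,  u[4] = 20,  u[5] = 27,  u[6] = 23,  u[7] = 37,  u[8] = 29,  u[9] = 16,  u[10] = 0,  u[11] = 15,  u[12] = 24,  u[13] = 13,  u[14] = 31,  u[15] = 9,  u[16] = 4,  u[17] = 1,  u[18] = 32,  u[19] = 26,  u[20] = 6,  u[21] = 35,  u[22] = 36,  u[23] = 12,  u[24] = 14,  u[25] = 7,  u[26] = 11,  u[27] = 38,  u[28] = 5,  u[29] = 18,  u[30] = 34,  u[31] = 19,  u[32] = 10,  u[33] = 21,  u[34] = 3,  u[35] = 25,  u[36] = 30,  u[37] = 33,  u[38] = 2,  u[39] = 8,  u[40] = 28.
Since u[40] = u[0] = 28, the sequence is periodic with period 40.
(8309 - 0) mod 40 = 29, so u[8309] = u[29] = 18.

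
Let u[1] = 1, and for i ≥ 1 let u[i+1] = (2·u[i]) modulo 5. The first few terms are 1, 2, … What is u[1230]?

u[1] = 1,  u[2] = 2,  u[3] = 4,  u[4] = 3,  u[5] = 1.
Since u[5] = u[1] = 1, the sequence is periodic with period 4.
So u[1230] = u[1 + ((1230-1) mod 4)] = u[2] = 2.

2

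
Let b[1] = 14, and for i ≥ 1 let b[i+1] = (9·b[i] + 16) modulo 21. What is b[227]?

We have b[1] = 14, b[2] = 16, b[3] = 13, b[4] = 7, b[5] = 16.
Since b[5] = b[2] = 16, the sequence is eventually periodic: after a pre-period of length 1 it cycles with period 3.
For i ≥ 2, b[i] depends only on (i - 2) mod 3. (227 - 2) mod 3 = 0, so b[227] = b[2] = 16.

16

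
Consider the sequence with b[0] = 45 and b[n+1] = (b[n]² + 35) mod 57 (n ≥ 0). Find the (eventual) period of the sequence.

6

Computing terms: b[0] = 45; b[1] = 8; b[2] = 42; b[3] = 32; b[4] = 33; b[5] = 41; b[6] = 6; b[7] = 14; b[8] = 3; b[9] = 44; b[10] = 33.
Since b[10] = b[4] = 33, the sequence is eventually periodic: after a pre-period of length 4 it cycles with period 6.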